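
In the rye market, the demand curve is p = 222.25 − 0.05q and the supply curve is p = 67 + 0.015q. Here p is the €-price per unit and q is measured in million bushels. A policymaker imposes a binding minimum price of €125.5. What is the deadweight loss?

€6682.89 million

Competitive equilibrium: 222.25 − 0.05q = 67 + 0.015q → q* = 2388.4615, p* = 102.8269.
At the floor p = 125.5, quantity demanded = (222.25 − 125.5)/0.05 = 1935.
Sellers' marginal cost at q' = 1935: 67 + 0.015·1935 = 96.025.
Δq = 2388.4615 − 1935 = 453.4615; wedge = 125.5 − 96.025 = 29.475.
Welfare loss = ½ × 453.4615 × 29.475 = €6682.89 million.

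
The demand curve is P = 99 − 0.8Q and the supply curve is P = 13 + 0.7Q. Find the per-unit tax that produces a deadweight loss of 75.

15

Competitive equilibrium: 99 − 0.8Q = 13 + 0.7Q → Q* = 57.3333, P* = 53.1333.
A tax t gives ΔQ = t/1.5 and wedge t, so DWL = t²/3.
t²/3 = 75 → t² = 225 → t = 15.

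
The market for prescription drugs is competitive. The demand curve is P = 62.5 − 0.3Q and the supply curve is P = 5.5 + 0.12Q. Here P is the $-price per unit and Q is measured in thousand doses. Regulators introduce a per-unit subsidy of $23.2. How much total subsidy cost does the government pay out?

Competitive equilibrium: 62.5 − 0.3Q = 5.5 + 0.12Q → Q* = 135.7143, P* = 21.7857.
The subsidy lowers effective supply by 23.2: P = 0.12Q − 17.7.
New quantity: 62.5 − 0.3Q = 0.12Q − 17.7 → Q' = 190.9524.
Total subsidy cost = 23.2 × 190.9524 = $4430.10 thousand.

$4430.10 thousand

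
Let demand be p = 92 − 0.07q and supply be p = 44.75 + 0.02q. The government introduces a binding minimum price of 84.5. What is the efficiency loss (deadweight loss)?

Competitive equilibrium: 92 − 0.07q = 44.75 + 0.02q → q* = 525, p* = 55.25.
At the floor p = 84.5, quantity demanded = (92 − 84.5)/0.07 = 107.14286.
Sellers' marginal cost at q' = 107.14286: 44.75 + 0.02·107.14286 = 46.89286.
Δq = 525 − 107.14286 = 417.85714; wedge = 84.5 − 46.89286 = 37.60714.
Welfare loss = ½ × 417.85714 × 37.60714 = 7857.21.

7857.21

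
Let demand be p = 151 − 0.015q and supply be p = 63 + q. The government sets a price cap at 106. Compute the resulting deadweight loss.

969.15

Competitive equilibrium: 151 − 0.015q = 63 + q → q* = 86.6995, p* = 149.6995.
At the ceiling p = 106, quantity supplied = (106 − 63)/1 = 43.
Willingness to pay at q' = 43: 151 − 0.015·43 = 150.355.
Δq = 86.6995 − 43 = 43.6995; wedge = 150.355 − 106 = 44.355.
Welfare loss = ½ × 43.6995 × 44.355 = 969.15.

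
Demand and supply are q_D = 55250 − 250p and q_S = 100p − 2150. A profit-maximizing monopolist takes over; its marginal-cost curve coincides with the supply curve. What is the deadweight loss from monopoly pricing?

In inverse form: demand p = 221 − 0.004q, supply p = 21.5 + 0.01q.
Competitive equilibrium: 221 − 0.004q = 21.5 + 0.01q → q* = 14250, p* = 164.
Marginal revenue: MR = 221 − 0.008q. Set MR = MC: 221 − 0.008q = 21.5 + 0.01q → q_m = 11083.3333333.
Price p_m = 221 − 0.004·11083.3333333 = 176.6666667; MC(q_m) = 21.5 + 0.01·11083.3333333 = 132.3333333.
Competitive q* = 14250, so Δq = 3166.6666667; wedge = 176.6666667 − 132.3333333 = 44.3333334.
The triangle = ½ × 3166.6666667 × 44.3333334 = 70194.44.

70194.44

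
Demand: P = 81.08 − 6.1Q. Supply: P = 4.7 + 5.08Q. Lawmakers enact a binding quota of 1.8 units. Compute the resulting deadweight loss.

141.54

Competitive equilibrium: 81.08 − 6.1Q = 4.7 + 5.08Q → Q* = 6.83184, P* = 39.40576.
At Q = 1.8: demand price = 81.08 − 6.1·1.8 = 70.1; supply price = 4.7 + 5.08·1.8 = 13.844.
ΔQ = 6.83184 − 1.8 = 5.03184; wedge = 70.1 − 13.844 = 56.256.
DWL = ½ × 5.03184 × 56.256 = 141.54.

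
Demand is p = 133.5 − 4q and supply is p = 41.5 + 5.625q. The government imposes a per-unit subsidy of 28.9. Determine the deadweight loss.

43.39

Competitive equilibrium: 133.5 − 4q = 41.5 + 5.625q → q* = 9.5584, p* = 95.2662.
The subsidy lowers effective supply by 28.9: p = 12.6 + 5.625q.
New quantity: 133.5 − 4q = 12.6 + 5.625q → q' = 12.561.
Overproduction Δq = 12.561 − 9.5584 = 3.0026; wedge = subsidy = 28.9.
The triangle = ½ × 3.0026 × 28.9 = 43.39.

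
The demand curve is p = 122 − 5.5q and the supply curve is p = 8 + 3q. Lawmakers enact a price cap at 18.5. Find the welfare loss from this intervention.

Competitive equilibrium: 122 − 5.5q = 8 + 3q → q* = 13.4118, p* = 48.2353.
At the ceiling p = 18.5, quantity supplied = (18.5 − 8)/3 = 3.5.
Willingness to pay at q' = 3.5: 122 − 5.5·3.5 = 102.75.
Δq = 13.4118 − 3.5 = 9.9118; wedge = 102.75 − 18.5 = 84.25.
The triangle = ½ × 9.9118 × 84.25 = 417.53.

417.53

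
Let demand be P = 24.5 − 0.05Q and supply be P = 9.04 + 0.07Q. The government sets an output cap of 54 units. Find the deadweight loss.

336

Competitive equilibrium: 24.5 − 0.05Q = 9.04 + 0.07Q → Q* = 128.8333, P* = 18.0583.
At Q = 54: demand price = 24.5 − 0.05·54 = 21.8; supply price = 9.04 + 0.07·54 = 12.82.
ΔQ = 128.8333 − 54 = 74.8333; wedge = 21.8 − 12.82 = 8.98.
Deadweight loss = ½ × 74.8333 × 8.98 = 336.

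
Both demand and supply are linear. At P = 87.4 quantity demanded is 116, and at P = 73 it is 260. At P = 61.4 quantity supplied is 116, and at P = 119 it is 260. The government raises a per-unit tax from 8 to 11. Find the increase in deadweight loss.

Demand slope = (73 − 87.4)/(260 − 116) = −0.1, so P = 99 − 0.1Q.
Supply slope = (119 − 61.4)/(260 − 116) = 0.4, so P = 15 + 0.4Q.
Competitive equilibrium: 99 − 0.1Q = 15 + 0.4Q → Q* = 168, P* = 82.2.
For a per-unit tax t: ΔQ = t/0.5, so DWL = ½·t·(t/0.5) = t²/1.
At t = 8: DWL = 64. At t = 11: DWL = 121.
Increase = 121 − 64 = 57.

57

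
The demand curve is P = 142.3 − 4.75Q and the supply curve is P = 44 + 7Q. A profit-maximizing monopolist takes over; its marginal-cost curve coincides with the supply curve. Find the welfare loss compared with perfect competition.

34.08

Competitive equilibrium: 142.3 − 4.75Q = 44 + 7Q → Q* = 8.366, P* = 102.5617.
Marginal revenue: MR = 142.3 − 9.5Q. Set MR = MC: 142.3 − 9.5Q = 44 + 7Q → Q_m = 5.9576.
Price P_m = 142.3 − 4.75·5.9576 = 114.0014; MC(Q_m) = 44 + 7·5.9576 = 85.7032.
Competitive Q* = 8.366, so ΔQ = 2.4084; wedge = 114.0014 − 85.7032 = 28.2982.
The triangle = ½ × 2.4084 × 28.2982 = 34.08.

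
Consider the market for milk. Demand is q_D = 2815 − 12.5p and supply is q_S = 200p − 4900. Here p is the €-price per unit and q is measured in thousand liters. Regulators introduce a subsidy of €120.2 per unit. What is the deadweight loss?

In inverse form: demand p = 225.2 − 0.08q, supply p = 24.5 + 0.005q.
Competitive equilibrium: 225.2 − 0.08q = 24.5 + 0.005q → q* = 2361.1765, p* = 36.3059.
The subsidy lowers effective supply by 120.2: p = 0.005q − 95.7.
New quantity: 225.2 − 0.08q = 0.005q − 95.7 → q' = 3775.2941.
Overproduction Δq = 3775.2941 − 2361.1765 = 1414.1176; wedge = subsidy = 120.2.
Deadweight loss = ½ × 1414.1176 × 120.2 = €84988.47 thousand.

€84988.47 thousand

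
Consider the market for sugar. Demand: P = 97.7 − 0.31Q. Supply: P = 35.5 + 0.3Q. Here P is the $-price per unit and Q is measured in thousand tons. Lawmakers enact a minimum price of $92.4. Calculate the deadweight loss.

$2196.91 thousand

Competitive equilibrium: 97.7 − 0.31Q = 35.5 + 0.3Q → Q* = 101.9672, P* = 66.0902.
At the floor P = 92.4, quantity demanded = (97.7 − 92.4)/0.31 = 17.0968.
Sellers' marginal cost at Q' = 17.0968: 35.5 + 0.3·17.0968 = 40.629.
ΔQ = 101.9672 − 17.0968 = 84.8704; wedge = 92.4 − 40.629 = 51.771.
Welfare loss = ½ × 84.8704 × 51.771 = $2196.91 thousand.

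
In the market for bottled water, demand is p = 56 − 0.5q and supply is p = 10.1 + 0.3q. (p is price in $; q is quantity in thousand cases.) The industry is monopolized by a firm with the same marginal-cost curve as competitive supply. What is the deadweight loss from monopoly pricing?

Competitive equilibrium: 56 − 0.5q = 10.1 + 0.3q → q* = 57.375, p* = 27.3125.
Marginal revenue: MR = 56 − q. Set MR = MC: 56 − q = 10.1 + 0.3q → q_m = 35.3077.
Price p_m = 56 − 0.5·35.3077 = 38.3462; MC(q_m) = 10.1 + 0.3·35.3077 = 20.6923.
Competitive q* = 57.375, so Δq = 22.0673; wedge = 38.3462 − 20.6923 = 17.6539.
DWL = ½ × 22.0673 × 17.6539 = $194.79 thousand.

$194.79 thousand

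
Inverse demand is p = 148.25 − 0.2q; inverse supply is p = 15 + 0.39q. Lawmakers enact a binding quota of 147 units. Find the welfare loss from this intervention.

1833.99

Competitive equilibrium: 148.25 − 0.2q = 15 + 0.39q → q* = 225.8475, p* = 103.0805.
At q = 147: demand price = 148.25 − 0.2·147 = 118.85; supply price = 15 + 0.39·147 = 72.33.
Δq = 225.8475 − 147 = 78.8475; wedge = 118.85 − 72.33 = 46.52.
DWL = ½ × 78.8475 × 46.52 = 1833.99.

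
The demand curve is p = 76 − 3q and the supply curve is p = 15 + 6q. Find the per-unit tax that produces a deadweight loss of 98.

42

Competitive equilibrium: 76 − 3q = 15 + 6q → q* = 6.7778, p* = 55.6667.
A tax t gives Δq = t/9 and wedge t, so DWL = t²/18.
t²/18 = 98 → t² = 1764 → t = 42.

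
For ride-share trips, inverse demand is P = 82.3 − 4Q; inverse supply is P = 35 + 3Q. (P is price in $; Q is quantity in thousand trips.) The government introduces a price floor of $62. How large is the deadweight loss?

Competitive equilibrium: 82.3 − 4Q = 35 + 3Q → Q* = 6.7571, P* = 55.2714.
At the floor P = 62, quantity demanded = (82.3 − 62)/4 = 5.075.
Sellers' marginal cost at Q' = 5.075: 35 + 3·5.075 = 50.225.
ΔQ = 6.7571 − 5.075 = 1.6821; wedge = 62 − 50.225 = 11.775.
Deadweight loss = ½ × 1.6821 × 11.775 = $9.90 thousand.

$9.90 thousand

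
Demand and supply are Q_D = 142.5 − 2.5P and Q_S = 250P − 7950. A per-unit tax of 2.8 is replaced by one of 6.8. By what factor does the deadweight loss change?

5.898

In inverse form: demand P = 57 − 0.4Q, supply P = 31.8 + 0.004Q.
Competitive equilibrium: 57 − 0.4Q = 31.8 + 0.004Q → Q* = 62.3762, P* = 32.0495.
For a per-unit tax t: ΔQ = t/0.404, so DWL = ½·t·(t/0.404) = t²/0.808.
At t = 2.8: DWL = 9.703. At t = 6.8: DWL = 57.228.
Ratio = (6.8/2.8)² = 5.898.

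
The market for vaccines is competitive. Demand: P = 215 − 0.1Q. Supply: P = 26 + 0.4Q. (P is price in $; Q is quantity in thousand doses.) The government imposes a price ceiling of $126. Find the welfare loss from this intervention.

Competitive equilibrium: 215 − 0.1Q = 26 + 0.4Q → Q* = 378, P* = 177.2.
At the ceiling P = 126, quantity supplied = (126 − 26)/0.4 = 250.
Willingness to pay at Q' = 250: 215 − 0.1·250 = 190.
ΔQ = 378 − 250 = 128; wedge = 190 − 126 = 64.
Deadweight loss = ½ × 128 × 64 = $4096 thousand.

$4096 thousand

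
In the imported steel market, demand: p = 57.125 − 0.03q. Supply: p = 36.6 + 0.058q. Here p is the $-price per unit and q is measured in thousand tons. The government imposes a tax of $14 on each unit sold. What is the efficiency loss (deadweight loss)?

$1113.64 thousand

Competitive equilibrium: 57.125 − 0.03q = 36.6 + 0.058q → q* = 233.2386, p* = 50.1278.
With the tax, the buyer price exceeds the seller price by 14: (57.125 − 0.03q) − (36.6 + 0.058q) = 14 → q' = 74.1477.
Δq = 233.2386 − 74.1477 = 159.0909; the wedge equals the tax, 14.
Welfare loss = ½ × 159.0909 × 14 = $1113.64 thousand.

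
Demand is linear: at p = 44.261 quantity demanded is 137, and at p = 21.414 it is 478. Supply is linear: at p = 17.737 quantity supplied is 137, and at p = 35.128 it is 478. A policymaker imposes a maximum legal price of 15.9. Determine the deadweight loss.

4012.96

Demand slope = (21.414 − 44.261)/(478 − 137) = −0.067, so p = 53.44 − 0.067q.
Supply slope = (35.128 − 17.737)/(478 − 137) = 0.051, so p = 10.75 + 0.051q.
Competitive equilibrium: 53.44 − 0.067q = 10.75 + 0.051q → q* = 361.7797, p* = 29.2008.
At the ceiling p = 15.9, quantity supplied = (15.9 − 10.75)/0.051 = 100.9804.
Willingness to pay at q' = 100.9804: 53.44 − 0.067·100.9804 = 46.6743.
Δq = 361.7797 − 100.9804 = 260.7993; wedge = 46.6743 − 15.9 = 30.7743.
The triangle = ½ × 260.7993 × 30.7743 = 4012.96.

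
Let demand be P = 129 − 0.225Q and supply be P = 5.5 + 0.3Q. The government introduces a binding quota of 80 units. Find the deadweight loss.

6325.95

Competitive equilibrium: 129 − 0.225Q = 5.5 + 0.3Q → Q* = 235.2381, P* = 76.0714.
At Q = 80: demand price = 129 − 0.225·80 = 111; supply price = 5.5 + 0.3·80 = 29.5.
ΔQ = 235.2381 − 80 = 155.2381; wedge = 111 − 29.5 = 81.5.
Deadweight loss = ½ × 155.2381 × 81.5 = 6325.95.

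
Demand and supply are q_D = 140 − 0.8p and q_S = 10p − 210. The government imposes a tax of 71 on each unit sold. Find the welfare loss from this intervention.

In inverse form: demand p = 175 − 1.25q, supply p = 21 + 0.1q.
Competitive equilibrium: 175 − 1.25q = 21 + 0.1q → q* = 114.0741, p* = 32.4074.
With the tax, the buyer price exceeds the seller price by 71: (175 − 1.25q) − (21 + 0.1q) = 71 → q' = 61.4815.
Δq = 114.0741 − 61.4815 = 52.5926; the wedge equals the tax, 71.
Welfare loss = ½ × 52.5926 × 71 = 1867.04.

1867.04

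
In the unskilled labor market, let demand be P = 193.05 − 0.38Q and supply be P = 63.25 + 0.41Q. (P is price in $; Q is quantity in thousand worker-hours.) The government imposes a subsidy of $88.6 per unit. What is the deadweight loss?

$4968.33 thousand

Competitive equilibrium: 193.05 − 0.38Q = 63.25 + 0.41Q → Q* = 164.3038, P* = 130.6146.
The subsidy lowers effective supply by 88.6: P = 0.41Q − 25.35.
New quantity: 193.05 − 0.38Q = 0.41Q − 25.35 → Q' = 276.4557.
Overproduction ΔQ = 276.4557 − 164.3038 = 112.1519; wedge = subsidy = 88.6.
Deadweight loss = ½ × 112.1519 × 88.6 = $4968.33 thousand.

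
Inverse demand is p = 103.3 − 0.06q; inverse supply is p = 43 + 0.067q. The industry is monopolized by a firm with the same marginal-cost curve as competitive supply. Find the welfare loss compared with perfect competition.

1473.74

Competitive equilibrium: 103.3 − 0.06q = 43 + 0.067q → q* = 474.8031, p* = 74.8118.
Marginal revenue: MR = 103.3 − 0.12q. Set MR = MC: 103.3 − 0.12q = 43 + 0.067q → q_m = 322.4599.
Price p_m = 103.3 − 0.06·322.4599 = 83.9524; MC(q_m) = 43 + 0.067·322.4599 = 64.6048.
Competitive q* = 474.8031, so Δq = 152.3432; wedge = 83.9524 − 64.6048 = 19.3476.
Deadweight loss = ½ × 152.3432 × 19.3476 = 1473.74.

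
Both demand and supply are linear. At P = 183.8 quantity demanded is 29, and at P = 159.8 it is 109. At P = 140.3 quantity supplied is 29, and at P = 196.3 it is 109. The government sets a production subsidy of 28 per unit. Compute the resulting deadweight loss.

392

Demand slope = (159.8 − 183.8)/(109 − 29) = −0.3, so P = 192.5 − 0.3Q.
Supply slope = (196.3 − 140.3)/(109 − 29) = 0.7, so P = 120 + 0.7Q.
Competitive equilibrium: 192.5 − 0.3Q = 120 + 0.7Q → Q* = 72.5, P* = 170.75.
The subsidy lowers effective supply by 28: P = 92 + 0.7Q.
New quantity: 192.5 − 0.3Q = 92 + 0.7Q → Q' = 100.5.
Overproduction ΔQ = 100.5 − 72.5 = 28; wedge = subsidy = 28.
The triangle = ½ × 28 × 28 = 392.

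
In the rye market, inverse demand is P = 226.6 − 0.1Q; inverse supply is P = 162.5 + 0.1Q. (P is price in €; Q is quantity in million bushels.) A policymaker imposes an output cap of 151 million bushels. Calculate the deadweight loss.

€2873.025 million

Competitive equilibrium: 226.6 − 0.1Q = 162.5 + 0.1Q → Q* = 320.5, P* = 194.55.
At Q = 151: demand price = 226.6 − 0.1·151 = 211.5; supply price = 162.5 + 0.1·151 = 177.6.
ΔQ = 320.5 − 151 = 169.5; wedge = 211.5 − 177.6 = 33.9.
Deadweight loss = ½ × 169.5 × 33.9 = €2873.025 million.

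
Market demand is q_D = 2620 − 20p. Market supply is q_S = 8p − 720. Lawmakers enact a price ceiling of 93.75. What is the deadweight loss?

3651.61

In inverse form: demand p = 131 − 0.05q, supply p = 90 + 0.125q.
Competitive equilibrium: 131 − 0.05q = 90 + 0.125q → q* = 234.2857, p* = 119.2857.
At the ceiling p = 93.75, quantity supplied = (93.75 − 90)/0.125 = 30.
Willingness to pay at q' = 30: 131 − 0.05·30 = 129.5.
Δq = 234.2857 − 30 = 204.2857; wedge = 129.5 − 93.75 = 35.75.
Welfare loss = ½ × 204.2857 × 35.75 = 3651.61.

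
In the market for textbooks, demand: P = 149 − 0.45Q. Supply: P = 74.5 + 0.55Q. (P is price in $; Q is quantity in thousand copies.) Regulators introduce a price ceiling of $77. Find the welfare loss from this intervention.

$2446.82 thousand

Competitive equilibrium: 149 − 0.45Q = 74.5 + 0.55Q → Q* = 74.5, P* = 115.475.
At the ceiling P = 77, quantity supplied = (77 − 74.5)/0.55 = 4.5455.
Willingness to pay at Q' = 4.5455: 149 − 0.45·4.5455 = 146.9545.
ΔQ = 74.5 − 4.5455 = 69.9545; wedge = 146.9545 − 77 = 69.9545.
Welfare loss = ½ × 69.9545 × 69.9545 = $2446.82 thousand.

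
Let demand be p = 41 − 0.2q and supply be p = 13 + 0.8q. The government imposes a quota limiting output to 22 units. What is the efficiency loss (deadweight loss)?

Competitive equilibrium: 41 − 0.2q = 13 + 0.8q → q* = 28, p* = 35.4.
At q = 22: demand price = 41 − 0.2·22 = 36.6; supply price = 13 + 0.8·22 = 30.6.
Δq = 28 − 22 = 6; wedge = 36.6 − 30.6 = 6.
Deadweight loss = ½ × 6 × 6 = 18.

18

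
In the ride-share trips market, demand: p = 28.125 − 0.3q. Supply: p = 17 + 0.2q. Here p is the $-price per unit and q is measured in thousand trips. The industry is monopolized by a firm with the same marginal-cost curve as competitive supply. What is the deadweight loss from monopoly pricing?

Competitive equilibrium: 28.125 − 0.3q = 17 + 0.2q → q* = 22.25, p* = 21.45.
Marginal revenue: MR = 28.125 − 0.6q. Set MR = MC: 28.125 − 0.6q = 17 + 0.2q → q_m = 13.9063.
Price p_m = 28.125 − 0.3·13.9063 = 23.9531; MC(q_m) = 17 + 0.2·13.9063 = 19.7813.
Competitive q* = 22.25, so Δq = 8.3437; wedge = 23.9531 − 19.7813 = 4.1718.
Deadweight loss = ½ × 8.3437 × 4.1718 = $17.40 thousand.

$17.40 thousand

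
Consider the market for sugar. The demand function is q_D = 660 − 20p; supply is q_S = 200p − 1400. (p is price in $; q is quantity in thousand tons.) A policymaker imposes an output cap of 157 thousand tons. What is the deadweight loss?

$2741.30 thousand

In inverse form: demand p = 33 − 0.05q, supply p = 7 + 0.005q.
Competitive equilibrium: 33 − 0.05q = 7 + 0.005q → q* = 472.7273, p* = 9.3636.
At q = 157: demand price = 33 − 0.05·157 = 25.15; supply price = 7 + 0.005·157 = 7.785.
Δq = 472.7273 − 157 = 315.7273; wedge = 25.15 − 7.785 = 17.365.
The triangle = ½ × 315.7273 × 17.365 = $2741.30 thousand.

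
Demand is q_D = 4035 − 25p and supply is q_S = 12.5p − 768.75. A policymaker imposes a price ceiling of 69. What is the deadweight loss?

In inverse form: demand p = 161.4 − 0.04q, supply p = 61.5 + 0.08q.
Competitive equilibrium: 161.4 − 0.04q = 61.5 + 0.08q → q* = 832.5, p* = 128.1.
At the ceiling p = 69, quantity supplied = (69 − 61.5)/0.08 = 93.75.
Willingness to pay at q' = 93.75: 161.4 − 0.04·93.75 = 157.65.
Δq = 832.5 − 93.75 = 738.75; wedge = 157.65 − 69 = 88.65.
The triangle = ½ × 738.75 × 88.65 = 32745.09.

32745.09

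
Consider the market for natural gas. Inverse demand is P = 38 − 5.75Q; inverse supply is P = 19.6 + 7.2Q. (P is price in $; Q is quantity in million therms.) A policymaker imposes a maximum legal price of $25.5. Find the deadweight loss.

$2.34 million

Competitive equilibrium: 38 − 5.75Q = 19.6 + 7.2Q → Q* = 1.4208, P* = 29.8301.
At the ceiling P = 25.5, quantity supplied = (25.5 − 19.6)/7.2 = 0.8194.
Willingness to pay at Q' = 0.8194: 38 − 5.75·0.8194 = 33.2885.
ΔQ = 1.4208 − 0.8194 = 0.6014; wedge = 33.2885 − 25.5 = 7.7885.
The triangle = ½ × 0.6014 × 7.7885 = $2.34 million.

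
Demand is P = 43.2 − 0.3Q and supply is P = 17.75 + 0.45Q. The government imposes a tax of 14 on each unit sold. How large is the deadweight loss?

Competitive equilibrium: 43.2 − 0.3Q = 17.75 + 0.45Q → Q* = 33.9333, P* = 33.02.
With the tax, the buyer price exceeds the seller price by 14: (43.2 − 0.3Q) − (17.75 + 0.45Q) = 14 → Q' = 15.2667.
ΔQ = 33.9333 − 15.2667 = 18.6666; the wedge equals the tax, 14.
The triangle = ½ × 18.6666 × 14 = 130.67.

130.67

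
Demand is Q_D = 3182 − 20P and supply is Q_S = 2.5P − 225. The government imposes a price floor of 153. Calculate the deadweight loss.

224.04

In inverse form: demand P = 159.1 − 0.05Q, supply P = 90 + 0.4Q.
Competitive equilibrium: 159.1 − 0.05Q = 90 + 0.4Q → Q* = 153.5556, P* = 151.4222.
At the floor P = 153, quantity demanded = (159.1 − 153)/0.05 = 122.
Sellers' marginal cost at Q' = 122: 90 + 0.4·122 = 138.8.
ΔQ = 153.5556 − 122 = 31.5556; wedge = 153 − 138.8 = 14.2.
DWL = ½ × 31.5556 × 14.2 = 224.04.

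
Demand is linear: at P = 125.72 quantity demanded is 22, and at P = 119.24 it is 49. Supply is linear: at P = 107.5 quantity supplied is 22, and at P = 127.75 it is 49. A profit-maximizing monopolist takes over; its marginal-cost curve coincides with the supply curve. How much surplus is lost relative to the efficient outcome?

30.77

Demand slope = (119.24 − 125.72)/(49 − 22) = −0.24, so P = 131 − 0.24Q.
Supply slope = (127.75 − 107.5)/(49 − 22) = 0.75, so P = 91 + 0.75Q.
Competitive equilibrium: 131 − 0.24Q = 91 + 0.75Q → Q* = 40.404, P* = 121.303.
Marginal revenue: MR = 131 − 0.48Q. Set MR = MC: 131 − 0.48Q = 91 + 0.75Q → Q_m = 32.5203.
Price P_m = 131 − 0.24·32.5203 = 123.1951; MC(Q_m) = 91 + 0.75·32.5203 = 115.3902.
Competitive Q* = 40.404, so ΔQ = 7.8837; wedge = 123.1951 − 115.3902 = 7.8049.
Welfare loss = ½ × 7.8837 × 7.8049 = 30.77.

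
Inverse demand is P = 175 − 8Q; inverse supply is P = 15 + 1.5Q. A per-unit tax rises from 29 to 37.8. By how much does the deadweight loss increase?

30.94

Competitive equilibrium: 175 − 8Q = 15 + 1.5Q → Q* = 16.8421, P* = 40.2632.
For a per-unit tax t: ΔQ = t/9.5, so DWL = ½·t·(t/9.5) = t²/19.
At t = 29: DWL = 44.263. At t = 37.8: DWL = 75.202.
Increase = 75.202 − 44.263 = 30.94.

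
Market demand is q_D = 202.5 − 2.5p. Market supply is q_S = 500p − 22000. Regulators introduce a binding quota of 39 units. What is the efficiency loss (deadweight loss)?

565.46

In inverse form: demand p = 81 − 0.4q, supply p = 44 + 0.002q.
Competitive equilibrium: 81 − 0.4q = 44 + 0.002q → q* = 92.0398, p* = 44.1841.
At q = 39: demand price = 81 − 0.4·39 = 65.4; supply price = 44 + 0.002·39 = 44.078.
Δq = 92.0398 − 39 = 53.0398; wedge = 65.4 − 44.078 = 21.322.
Welfare loss = ½ × 53.0398 × 21.322 = 565.46.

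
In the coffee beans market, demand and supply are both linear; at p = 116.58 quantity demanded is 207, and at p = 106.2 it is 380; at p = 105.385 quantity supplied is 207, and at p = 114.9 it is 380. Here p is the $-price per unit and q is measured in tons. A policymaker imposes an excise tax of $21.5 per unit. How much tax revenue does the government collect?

$2523.91

Demand slope = (106.2 − 116.58)/(380 − 207) = −0.06, so p = 129 − 0.06q.
Supply slope = (114.9 − 105.385)/(380 − 207) = 0.055, so p = 94 + 0.055q.
Competitive equilibrium: 129 − 0.06q = 94 + 0.055q → q* = 304.3478, p* = 110.7391.
With the tax, the buyer price exceeds the seller price by 21.5: (129 − 0.06q) − (94 + 0.055q) = 21.5 → q' = 117.3913.
Tax revenue = 21.5 × 117.3913 = $2523.91.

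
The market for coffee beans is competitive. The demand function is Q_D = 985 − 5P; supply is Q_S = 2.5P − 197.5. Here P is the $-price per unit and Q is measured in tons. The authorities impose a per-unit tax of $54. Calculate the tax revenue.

$5760

In inverse form: demand P = 197 − 0.2Q, supply P = 79 + 0.4Q.
Competitive equilibrium: 197 − 0.2Q = 79 + 0.4Q → Q* = 196.6667, P* = 157.6667.
With the tax, the buyer price exceeds the seller price by 54: (197 − 0.2Q) − (79 + 0.4Q) = 54 → Q' = 106.6667.
Tax revenue = 54 × 106.6667 = $5760.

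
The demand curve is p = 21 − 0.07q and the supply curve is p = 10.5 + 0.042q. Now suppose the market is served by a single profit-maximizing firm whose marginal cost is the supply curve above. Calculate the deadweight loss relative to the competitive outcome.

Competitive equilibrium: 21 − 0.07q = 10.5 + 0.042q → q* = 93.75, p* = 14.4375.
Marginal revenue: MR = 21 − 0.14q. Set MR = MC: 21 − 0.14q = 10.5 + 0.042q → q_m = 57.6923.
Price p_m = 21 − 0.07·57.6923 = 16.9615; MC(q_m) = 10.5 + 0.042·57.6923 = 12.9231.
Competitive q* = 93.75, so Δq = 36.0577; wedge = 16.9615 − 12.9231 = 4.0384.
The triangle = ½ × 36.0577 × 4.0384 = 72.81.

72.81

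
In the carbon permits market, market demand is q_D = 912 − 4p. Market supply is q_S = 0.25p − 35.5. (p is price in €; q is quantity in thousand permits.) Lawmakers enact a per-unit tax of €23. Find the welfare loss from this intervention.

€62.24 thousand

In inverse form: demand p = 228 − 0.25q, supply p = 142 + 4q.
Competitive equilibrium: 228 − 0.25q = 142 + 4q → q* = 20.2353, p* = 222.9412.
With the tax, the buyer price exceeds the seller price by 23: (228 − 0.25q) − (142 + 4q) = 23 → q' = 14.8235.
Δq = 20.2353 − 14.8235 = 5.4118; the wedge equals the tax, 23.
Welfare loss = ½ × 5.4118 × 23 = €62.24 thousand.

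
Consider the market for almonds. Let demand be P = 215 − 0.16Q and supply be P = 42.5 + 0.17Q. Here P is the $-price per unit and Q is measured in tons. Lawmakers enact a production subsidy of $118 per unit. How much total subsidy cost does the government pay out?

$103875.76

Competitive equilibrium: 215 − 0.16Q = 42.5 + 0.17Q → Q* = 522.72727, P* = 131.36364.
The subsidy lowers effective supply by 118: P = 0.17Q − 75.5.
New quantity: 215 − 0.16Q = 0.17Q − 75.5 → Q' = 880.30303.
Total subsidy cost = 118 × 880.30303 = $103875.76.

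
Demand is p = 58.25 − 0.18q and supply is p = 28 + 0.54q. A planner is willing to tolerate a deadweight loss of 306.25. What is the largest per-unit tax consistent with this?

Competitive equilibrium: 58.25 − 0.18q = 28 + 0.54q → q* = 42.0139, p* = 50.6875.
A tax t gives Δq = t/0.72 and wedge t, so DWL = t²/1.44.
t²/1.44 = 306.25 → t² = 441 → t = 21.

21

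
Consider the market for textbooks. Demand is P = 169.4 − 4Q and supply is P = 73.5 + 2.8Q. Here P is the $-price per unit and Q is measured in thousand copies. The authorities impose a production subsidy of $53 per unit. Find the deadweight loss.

$206.54 thousand

Competitive equilibrium: 169.4 − 4Q = 73.5 + 2.8Q → Q* = 14.10294, P* = 112.98824.
The subsidy lowers effective supply by 53: P = 20.5 + 2.8Q.
New quantity: 169.4 − 4Q = 20.5 + 2.8Q → Q' = 21.89706.
Overproduction ΔQ = 21.89706 − 14.10294 = 7.79412; wedge = subsidy = 53.
DWL = ½ × 7.79412 × 53 = $206.54 thousand.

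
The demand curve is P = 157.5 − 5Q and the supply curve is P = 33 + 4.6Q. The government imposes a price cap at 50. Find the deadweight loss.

412.75

Competitive equilibrium: 157.5 − 5Q = 33 + 4.6Q → Q* = 12.9688, P* = 92.6563.
At the ceiling P = 50, quantity supplied = (50 − 33)/4.6 = 3.6957.
Willingness to pay at Q' = 3.6957: 157.5 − 5·3.6957 = 139.0215.
ΔQ = 12.9688 − 3.6957 = 9.2731; wedge = 139.0215 − 50 = 89.0215.
DWL = ½ × 9.2731 × 89.0215 = 412.75.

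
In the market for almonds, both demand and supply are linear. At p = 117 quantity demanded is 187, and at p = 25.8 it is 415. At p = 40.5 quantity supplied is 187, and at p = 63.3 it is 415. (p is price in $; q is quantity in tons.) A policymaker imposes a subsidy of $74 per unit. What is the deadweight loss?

Demand slope = (25.8 − 117)/(415 − 187) = −0.4, so p = 191.8 − 0.4q.
Supply slope = (63.3 − 40.5)/(415 − 187) = 0.1, so p = 21.8 + 0.1q.
Competitive equilibrium: 191.8 − 0.4q = 21.8 + 0.1q → q* = 340, p* = 55.8.
The subsidy lowers effective supply by 74: p = 0.1q − 52.2.
New quantity: 191.8 − 0.4q = 0.1q − 52.2 → q' = 488.
Overproduction Δq = 488 − 340 = 148; wedge = subsidy = 74.
Welfare loss = ½ × 148 × 74 = $5476.

$5476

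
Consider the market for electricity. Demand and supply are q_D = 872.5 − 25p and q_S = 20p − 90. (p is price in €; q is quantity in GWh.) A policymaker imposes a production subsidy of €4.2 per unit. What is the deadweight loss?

In inverse form: demand p = 34.9 − 0.04q, supply p = 4.5 + 0.05q.
Competitive equilibrium: 34.9 − 0.04q = 4.5 + 0.05q → q* = 337.7778, p* = 21.3889.
The subsidy lowers effective supply by 4.2: p = 0.3 + 0.05q.
New quantity: 34.9 − 0.04q = 0.3 + 0.05q → q' = 384.4444.
Overproduction Δq = 384.4444 − 337.7778 = 46.6666; wedge = subsidy = 4.2.
DWL = ½ × 46.6666 × 4.2 = €98.

€98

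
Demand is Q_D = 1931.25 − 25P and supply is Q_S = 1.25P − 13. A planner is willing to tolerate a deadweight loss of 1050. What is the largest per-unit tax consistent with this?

In inverse form: demand P = 77.25 − 0.04Q, supply P = 10.4 + 0.8Q.
Competitive equilibrium: 77.25 − 0.04Q = 10.4 + 0.8Q → Q* = 79.5833, P* = 74.0667.
A tax t gives ΔQ = t/0.84 and wedge t, so DWL = t²/1.68.
t²/1.68 = 1050 → t² = 1764 → t = 42.

42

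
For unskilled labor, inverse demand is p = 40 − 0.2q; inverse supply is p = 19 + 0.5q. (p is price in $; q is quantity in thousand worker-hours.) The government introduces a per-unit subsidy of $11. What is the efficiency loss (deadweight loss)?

$86.43 thousand

Competitive equilibrium: 40 − 0.2q = 19 + 0.5q → q* = 30, p* = 34.
The subsidy lowers effective supply by 11: p = 8 + 0.5q.
New quantity: 40 − 0.2q = 8 + 0.5q → q' = 45.7143.
Overproduction Δq = 45.7143 − 30 = 15.7143; wedge = subsidy = 11.
The triangle = ½ × 15.7143 × 11 = $86.43 thousand.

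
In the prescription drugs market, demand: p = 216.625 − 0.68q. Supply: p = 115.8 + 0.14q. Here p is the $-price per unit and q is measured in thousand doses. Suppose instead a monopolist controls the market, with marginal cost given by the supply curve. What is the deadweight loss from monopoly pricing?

Competitive equilibrium: 216.625 − 0.68q = 115.8 + 0.14q → q* = 122.9573, p* = 133.014.
Marginal revenue: MR = 216.625 − 1.36q. Set MR = MC: 216.625 − 1.36q = 115.8 + 0.14q → q_m = 67.2167.
Price p_m = 216.625 − 0.68·67.2167 = 170.9176; MC(q_m) = 115.8 + 0.14·67.2167 = 125.2103.
Competitive q* = 122.9573, so Δq = 55.7406; wedge = 170.9176 − 125.2103 = 45.7073.
DWL = ½ × 55.7406 × 45.7073 = $1273.88 thousand.

$1273.88 thousand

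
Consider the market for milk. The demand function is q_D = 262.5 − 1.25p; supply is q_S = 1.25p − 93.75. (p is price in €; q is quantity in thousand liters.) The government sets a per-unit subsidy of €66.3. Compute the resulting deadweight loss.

In inverse form: demand p = 210 − 0.8q, supply p = 75 + 0.8q.
Competitive equilibrium: 210 − 0.8q = 75 + 0.8q → q* = 84.375, p* = 142.5.
The subsidy lowers effective supply by 66.3: p = 8.7 + 0.8q.
New quantity: 210 − 0.8q = 8.7 + 0.8q → q' = 125.8125.
Overproduction Δq = 125.8125 − 84.375 = 41.4375; wedge = subsidy = 66.3.
DWL = ½ × 41.4375 × 66.3 = €1373.65 thousand.

€1373.65 thousand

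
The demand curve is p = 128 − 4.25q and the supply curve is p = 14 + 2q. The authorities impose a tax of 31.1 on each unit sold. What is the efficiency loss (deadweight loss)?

77.38

Competitive equilibrium: 128 − 4.25q = 14 + 2q → q* = 18.24, p* = 50.48.
With the tax, the buyer price exceeds the seller price by 31.1: (128 − 4.25q) − (14 + 2q) = 31.1 → q' = 13.264.
Δq = 18.24 − 13.264 = 4.976; the wedge equals the tax, 31.1.
The triangle = ½ × 4.976 × 31.1 = 77.38.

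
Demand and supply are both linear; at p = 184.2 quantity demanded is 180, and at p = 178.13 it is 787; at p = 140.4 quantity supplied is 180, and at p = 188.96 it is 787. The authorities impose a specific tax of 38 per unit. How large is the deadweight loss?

8022.22

Demand slope = (178.13 − 184.2)/(787 − 180) = −0.01, so p = 186 − 0.01q.
Supply slope = (188.96 − 140.4)/(787 − 180) = 0.08, so p = 126 + 0.08q.
Competitive equilibrium: 186 − 0.01q = 126 + 0.08q → q* = 666.6667, p* = 179.3333.
With the tax, the buyer price exceeds the seller price by 38: (186 − 0.01q) − (126 + 0.08q) = 38 → q' = 244.4444.
Δq = 666.6667 − 244.4444 = 422.2223; the wedge equals the tax, 38.
The triangle = ½ × 422.2223 × 38 = 8022.22.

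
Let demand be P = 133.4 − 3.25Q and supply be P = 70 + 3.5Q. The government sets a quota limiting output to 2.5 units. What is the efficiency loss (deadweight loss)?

Competitive equilibrium: 133.4 − 3.25Q = 70 + 3.5Q → Q* = 9.3926, P* = 102.8741.
At Q = 2.5: demand price = 133.4 − 3.25·2.5 = 125.275; supply price = 70 + 3.5·2.5 = 78.75.
ΔQ = 9.3926 − 2.5 = 6.8926; wedge = 125.275 − 78.75 = 46.525.
The triangle = ½ × 6.8926 × 46.525 = 160.34.

160.34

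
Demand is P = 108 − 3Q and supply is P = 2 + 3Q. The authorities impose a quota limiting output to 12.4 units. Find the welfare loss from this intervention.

83.21

Competitive equilibrium: 108 − 3Q = 2 + 3Q → Q* = 17.6667, P* = 55.
At Q = 12.4: demand price = 108 − 3·12.4 = 70.8; supply price = 2 + 3·12.4 = 39.2.
ΔQ = 17.6667 − 12.4 = 5.2667; wedge = 70.8 − 39.2 = 31.6.
Welfare loss = ½ × 5.2667 × 31.6 = 83.21.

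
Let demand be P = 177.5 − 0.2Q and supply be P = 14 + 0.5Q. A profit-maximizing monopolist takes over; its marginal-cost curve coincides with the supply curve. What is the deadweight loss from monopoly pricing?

942.94

Competitive equilibrium: 177.5 − 0.2Q = 14 + 0.5Q → Q* = 233.57143, P* = 130.78571.
Marginal revenue: MR = 177.5 − 0.4Q. Set MR = MC: 177.5 − 0.4Q = 14 + 0.5Q → Q_m = 181.66667.
Price P_m = 177.5 − 0.2·181.66667 = 141.16667; MC(Q_m) = 14 + 0.5·181.66667 = 104.83334.
Competitive Q* = 233.57143, so ΔQ = 51.90476; wedge = 141.16667 − 104.83334 = 36.33333.
Deadweight loss = ½ × 51.90476 × 36.33333 = 942.94.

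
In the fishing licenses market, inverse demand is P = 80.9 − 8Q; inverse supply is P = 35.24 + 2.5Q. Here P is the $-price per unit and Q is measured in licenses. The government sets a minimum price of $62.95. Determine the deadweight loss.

Competitive equilibrium: 80.9 − 8Q = 35.24 + 2.5Q → Q* = 4.3486, P* = 46.1114.
At the floor P = 62.95, quantity demanded = (80.9 − 62.95)/8 = 2.2438.
Sellers' marginal cost at Q' = 2.2438: 35.24 + 2.5·2.2438 = 40.8495.
ΔQ = 4.3486 − 2.2438 = 2.1048; wedge = 62.95 − 40.8495 = 22.1005.
Deadweight loss = ½ × 2.1048 × 22.1005 = $23.26.

$23.26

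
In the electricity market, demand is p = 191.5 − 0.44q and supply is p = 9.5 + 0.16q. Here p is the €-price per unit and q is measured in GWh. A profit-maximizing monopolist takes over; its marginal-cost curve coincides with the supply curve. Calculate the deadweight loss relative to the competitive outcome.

€4940.83

Competitive equilibrium: 191.5 − 0.44q = 9.5 + 0.16q → q* = 303.3333, p* = 58.0333.
Marginal revenue: MR = 191.5 − 0.88q. Set MR = MC: 191.5 − 0.88q = 9.5 + 0.16q → q_m = 175.
Price p_m = 191.5 − 0.44·175 = 114.5; MC(q_m) = 9.5 + 0.16·175 = 37.5.
Competitive q* = 303.3333, so Δq = 128.3333; wedge = 114.5 − 37.5 = 77.
Deadweight loss = ½ × 128.3333 × 77 = €4940.83.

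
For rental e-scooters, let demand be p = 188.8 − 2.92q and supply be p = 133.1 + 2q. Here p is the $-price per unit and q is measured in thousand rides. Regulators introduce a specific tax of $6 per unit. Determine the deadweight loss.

Competitive equilibrium: 188.8 − 2.92q = 133.1 + 2q → q* = 11.3211, p* = 155.7423.
With the tax, the buyer price exceeds the seller price by 6: (188.8 − 2.92q) − (133.1 + 2q) = 6 → q' = 10.1016.
Δq = 11.3211 − 10.1016 = 1.2195; the wedge equals the tax, 6.
Welfare loss = ½ × 1.2195 × 6 = $3.66 thousand.

$3.66 thousand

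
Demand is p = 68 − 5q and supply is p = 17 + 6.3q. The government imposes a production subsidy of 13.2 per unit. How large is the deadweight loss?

Competitive equilibrium: 68 − 5q = 17 + 6.3q → q* = 4.5133, p* = 45.4336.
The subsidy lowers effective supply by 13.2: p = 3.8 + 6.3q.
New quantity: 68 − 5q = 3.8 + 6.3q → q' = 5.6814.
Overproduction Δq = 5.6814 − 4.5133 = 1.1681; wedge = subsidy = 13.2.
Welfare loss = ½ × 1.1681 × 13.2 = 7.71.

7.71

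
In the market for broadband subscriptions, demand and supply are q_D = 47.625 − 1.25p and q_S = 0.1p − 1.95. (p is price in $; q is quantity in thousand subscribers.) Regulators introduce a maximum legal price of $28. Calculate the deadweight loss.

In inverse form: demand p = 38.1 − 0.8q, supply p = 19.5 + 10q.
Competitive equilibrium: 38.1 − 0.8q = 19.5 + 10q → q* = 1.7222, p* = 36.7222.
At the ceiling p = 28, quantity supplied = (28 − 19.5)/10 = 0.85.
Willingness to pay at q' = 0.85: 38.1 − 0.8·0.85 = 37.42.
Δq = 1.7222 − 0.85 = 0.8722; wedge = 37.42 − 28 = 9.42.
Deadweight loss = ½ × 0.8722 × 9.42 = $4.11 thousand.

$4.11 thousand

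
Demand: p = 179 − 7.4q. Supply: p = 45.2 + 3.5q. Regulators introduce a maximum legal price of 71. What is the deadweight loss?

Competitive equilibrium: 179 − 7.4q = 45.2 + 3.5q → q* = 12.2752, p* = 88.1633.
At the ceiling p = 71, quantity supplied = (71 − 45.2)/3.5 = 7.3714.
Willingness to pay at q' = 7.3714: 179 − 7.4·7.3714 = 124.4516.
Δq = 12.2752 − 7.3714 = 4.9038; wedge = 124.4516 − 71 = 53.4516.
DWL = ½ × 4.9038 × 53.4516 = 131.06.

131.06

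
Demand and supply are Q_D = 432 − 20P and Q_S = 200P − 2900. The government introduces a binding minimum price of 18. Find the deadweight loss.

In inverse form: demand P = 21.6 − 0.05Q, supply P = 14.5 + 0.005Q.
Competitive equilibrium: 21.6 − 0.05Q = 14.5 + 0.005Q → Q* = 129.0909, P* = 15.1455.
At the floor P = 18, quantity demanded = (21.6 − 18)/0.05 = 72.
Sellers' marginal cost at Q' = 72: 14.5 + 0.005·72 = 14.86.
ΔQ = 129.0909 − 72 = 57.0909; wedge = 18 − 14.86 = 3.14.
The triangle = ½ × 57.0909 × 3.14 = 89.63.

89.63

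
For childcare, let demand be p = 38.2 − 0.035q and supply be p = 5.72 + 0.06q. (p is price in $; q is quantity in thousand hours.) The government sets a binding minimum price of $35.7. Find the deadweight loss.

Competitive equilibrium: 38.2 − 0.035q = 5.72 + 0.06q → q* = 341.8947, p* = 26.2337.
At the floor p = 35.7, quantity demanded = (38.2 − 35.7)/0.035 = 71.4286.
Sellers' marginal cost at q' = 71.4286: 5.72 + 0.06·71.4286 = 10.0057.
Δq = 341.8947 − 71.4286 = 270.4661; wedge = 35.7 − 10.0057 = 25.6943.
DWL = ½ × 270.4661 × 25.6943 = $3474.72 thousand.

$3474.72 thousand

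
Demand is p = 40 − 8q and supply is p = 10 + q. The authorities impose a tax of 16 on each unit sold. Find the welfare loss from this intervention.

14.22

Competitive equilibrium: 40 − 8q = 10 + q → q* = 3.3333, p* = 13.3333.
With the tax, the buyer price exceeds the seller price by 16: (40 − 8q) − (10 + q) = 16 → q' = 1.5556.
Δq = 3.3333 − 1.5556 = 1.7777; the wedge equals the tax, 16.
The triangle = ½ × 1.7777 × 16 = 14.22.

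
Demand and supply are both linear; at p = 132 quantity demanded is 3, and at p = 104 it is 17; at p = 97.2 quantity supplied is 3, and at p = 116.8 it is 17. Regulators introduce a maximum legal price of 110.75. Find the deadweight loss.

Demand slope = (104 − 132)/(17 − 3) = −2, so p = 138 − 2q.
Supply slope = (116.8 − 97.2)/(17 − 3) = 1.4, so p = 93 + 1.4q.
Competitive equilibrium: 138 − 2q = 93 + 1.4q → q* = 13.2353, p* = 111.5294.
At the ceiling p = 110.75, quantity supplied = (110.75 − 93)/1.4 = 12.6786.
Willingness to pay at q' = 12.6786: 138 − 2·12.6786 = 112.6428.
Δq = 13.2353 − 12.6786 = 0.5567; wedge = 112.6428 − 110.75 = 1.8928.
Deadweight loss = ½ × 0.5567 × 1.8928 = 0.53.

0.53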